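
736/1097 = 736/1097 = 0.67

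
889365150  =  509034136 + 380331014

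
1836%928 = 908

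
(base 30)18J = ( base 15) 524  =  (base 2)10010000111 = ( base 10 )1159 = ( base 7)3244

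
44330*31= 1374230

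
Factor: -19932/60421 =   -  2^2*3^1*11^1*23^( - 1) * 37^( - 1)*71^( - 1 )*151^1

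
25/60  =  5/12 = 0.42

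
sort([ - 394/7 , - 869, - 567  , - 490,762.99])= [ - 869, - 567, -490 , - 394/7,762.99 ] 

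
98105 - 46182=51923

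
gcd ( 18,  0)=18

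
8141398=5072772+3068626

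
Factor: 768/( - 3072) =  - 2^( - 2) = - 1/4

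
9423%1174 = 31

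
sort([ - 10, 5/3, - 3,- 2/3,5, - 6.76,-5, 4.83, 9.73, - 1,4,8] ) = [ - 10, - 6.76, - 5, - 3, - 1, - 2/3, 5/3,  4, 4.83,5,8, 9.73] 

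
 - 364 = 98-462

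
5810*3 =17430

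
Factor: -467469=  - 3^2*51941^1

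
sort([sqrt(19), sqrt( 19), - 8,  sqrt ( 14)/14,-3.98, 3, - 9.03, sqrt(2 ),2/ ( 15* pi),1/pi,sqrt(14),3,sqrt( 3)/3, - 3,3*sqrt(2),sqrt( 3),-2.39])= [-9.03, - 8,-3.98,-3,  -  2.39,2/( 15*pi),  sqrt(14 )/14,1/pi,sqrt( 3 ) /3,sqrt ( 2 ), sqrt(3), 3,3 , sqrt( 14) , 3*sqrt(2 ) , sqrt(19),sqrt ( 19 ) ]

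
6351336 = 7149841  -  798505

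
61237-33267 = 27970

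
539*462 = 249018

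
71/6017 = 71/6017= 0.01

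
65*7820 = 508300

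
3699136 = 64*57799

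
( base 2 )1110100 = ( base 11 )a6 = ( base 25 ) 4G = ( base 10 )116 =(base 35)3b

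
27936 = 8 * 3492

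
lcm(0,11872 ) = 0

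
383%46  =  15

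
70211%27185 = 15841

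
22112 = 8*2764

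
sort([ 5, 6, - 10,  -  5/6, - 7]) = [ - 10, - 7,- 5/6, 5, 6] 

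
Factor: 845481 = 3^1*7^1*13^1*19^1*163^1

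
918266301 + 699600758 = 1617867059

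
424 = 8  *53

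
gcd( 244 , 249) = 1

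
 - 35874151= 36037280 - 71911431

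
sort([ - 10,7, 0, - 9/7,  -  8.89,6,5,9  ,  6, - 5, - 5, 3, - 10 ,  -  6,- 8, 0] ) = [ - 10, - 10, - 8.89,-8, - 6, -5, - 5, - 9/7,0,0,3,5,6,6,7,9]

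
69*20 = 1380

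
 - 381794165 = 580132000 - 961926165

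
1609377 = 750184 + 859193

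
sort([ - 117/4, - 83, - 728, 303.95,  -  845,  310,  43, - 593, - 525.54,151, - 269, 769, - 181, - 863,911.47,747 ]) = [ - 863 , - 845 , - 728 , - 593, - 525.54, - 269, - 181 ,-83, - 117/4,43,151, 303.95,310 , 747,769,911.47]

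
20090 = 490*41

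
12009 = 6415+5594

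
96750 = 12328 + 84422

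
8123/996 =8  +  155/996 = 8.16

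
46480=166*280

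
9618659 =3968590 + 5650069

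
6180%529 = 361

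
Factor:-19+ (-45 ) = -2^6 = - 64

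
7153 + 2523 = 9676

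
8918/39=228 +2/3 = 228.67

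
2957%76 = 69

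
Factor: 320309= 11^1*37^1*787^1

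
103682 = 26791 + 76891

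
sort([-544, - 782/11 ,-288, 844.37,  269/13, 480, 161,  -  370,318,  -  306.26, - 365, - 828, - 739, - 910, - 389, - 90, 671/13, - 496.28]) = [ - 910 , - 828,  -  739 , - 544,-496.28, - 389, - 370, - 365, - 306.26,- 288 , -90,-782/11,269/13, 671/13,161, 318,  480 , 844.37]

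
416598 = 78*5341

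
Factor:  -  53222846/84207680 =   -  2^(-5 )*5^(-1) * 31^1*  79^ ( - 1) * 3331^( - 1 ) *858433^1   =  -26611423/42103840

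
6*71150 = 426900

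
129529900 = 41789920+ 87739980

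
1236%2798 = 1236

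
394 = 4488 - 4094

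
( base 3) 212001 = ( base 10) 622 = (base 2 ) 1001101110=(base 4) 21232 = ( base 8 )1156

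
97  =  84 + 13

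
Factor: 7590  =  2^1*3^1*5^1*11^1*23^1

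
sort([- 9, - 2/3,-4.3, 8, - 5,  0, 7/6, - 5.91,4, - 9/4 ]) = [ - 9, - 5.91, - 5, - 4.3, - 9/4, - 2/3, 0,  7/6, 4,8] 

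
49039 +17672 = 66711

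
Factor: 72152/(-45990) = -2^2*3^( - 2)*5^( - 1)*7^( - 1)*29^1*73^( - 1)*311^1 = - 36076/22995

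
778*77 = 59906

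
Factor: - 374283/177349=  - 3^2*7^1*13^1*67^( - 1 )*457^1*2647^( - 1 ) 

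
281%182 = 99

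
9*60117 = 541053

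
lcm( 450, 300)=900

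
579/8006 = 579/8006= 0.07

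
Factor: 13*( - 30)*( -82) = 31980 = 2^2*3^1*5^1*13^1*41^1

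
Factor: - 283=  - 283^1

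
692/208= 3 + 17/52 = 3.33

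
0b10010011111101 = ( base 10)9469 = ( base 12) 5591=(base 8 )22375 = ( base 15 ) 2c14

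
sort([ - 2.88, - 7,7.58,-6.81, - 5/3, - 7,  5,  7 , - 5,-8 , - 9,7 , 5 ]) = [ - 9,- 8, - 7, - 7,  -  6.81, - 5,-2.88, - 5/3, 5,5  ,  7, 7, 7.58 ]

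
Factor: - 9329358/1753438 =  - 3^1*29^1 * 53617^1*876719^( - 1 ) = - 4664679/876719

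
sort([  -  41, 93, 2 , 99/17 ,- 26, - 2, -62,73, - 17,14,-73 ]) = [- 73,-62, - 41, -26, - 17,  -  2,  2,  99/17, 14 , 73, 93]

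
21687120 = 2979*7280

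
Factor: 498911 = 7^1*263^1*271^1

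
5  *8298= 41490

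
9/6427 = 9/6427 = 0.00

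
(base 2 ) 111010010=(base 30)FG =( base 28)GI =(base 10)466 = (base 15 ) 211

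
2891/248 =11 + 163/248=11.66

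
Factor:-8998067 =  - 13^2*37^1*1439^1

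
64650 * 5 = 323250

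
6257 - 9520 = -3263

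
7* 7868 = 55076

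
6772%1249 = 527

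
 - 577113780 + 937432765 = 360318985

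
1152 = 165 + 987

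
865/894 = 865/894 = 0.97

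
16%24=16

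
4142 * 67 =277514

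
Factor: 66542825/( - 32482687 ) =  - 5^2*47^( - 1) *53^1*50221^1*691121^( - 1)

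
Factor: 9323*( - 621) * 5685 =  - 3^4*5^1  *  23^1*379^1*9323^1= -32913779355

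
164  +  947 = 1111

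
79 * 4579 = 361741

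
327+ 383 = 710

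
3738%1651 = 436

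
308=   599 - 291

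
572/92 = 6 + 5/23  =  6.22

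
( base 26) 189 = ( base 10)893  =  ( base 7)2414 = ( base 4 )31331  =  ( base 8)1575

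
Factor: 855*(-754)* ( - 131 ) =84451770 = 2^1 * 3^2*5^1*13^1  *  19^1 * 29^1 * 131^1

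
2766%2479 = 287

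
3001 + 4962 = 7963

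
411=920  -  509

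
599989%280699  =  38591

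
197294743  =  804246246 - 606951503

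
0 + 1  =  1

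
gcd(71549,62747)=1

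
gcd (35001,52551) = 9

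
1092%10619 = 1092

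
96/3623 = 96/3623 = 0.03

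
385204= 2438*158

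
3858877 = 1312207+2546670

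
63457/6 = 10576 + 1/6 = 10576.17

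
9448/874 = 10 + 354/437 = 10.81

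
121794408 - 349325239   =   - 227530831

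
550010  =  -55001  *(-10 )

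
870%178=158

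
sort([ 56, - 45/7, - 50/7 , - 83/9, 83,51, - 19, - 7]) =[-19, - 83/9, - 50/7,-7 , - 45/7,51,56,  83]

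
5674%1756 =406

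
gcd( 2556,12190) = 2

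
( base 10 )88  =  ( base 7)154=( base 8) 130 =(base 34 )2K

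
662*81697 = 54083414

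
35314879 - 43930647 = -8615768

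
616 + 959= 1575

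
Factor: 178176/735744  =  2^2*29^1 *479^( -1) = 116/479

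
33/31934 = 33/31934 = 0.00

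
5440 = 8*680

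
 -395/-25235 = 79/5047 = 0.02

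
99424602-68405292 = 31019310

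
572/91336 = 143/22834 = 0.01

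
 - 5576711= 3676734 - 9253445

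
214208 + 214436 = 428644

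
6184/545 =11 + 189/545  =  11.35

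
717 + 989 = 1706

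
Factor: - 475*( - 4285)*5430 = 11052086250 = 2^1*3^1*5^4*19^1*181^1*857^1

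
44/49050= 22/24525 = 0.00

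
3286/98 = 1643/49=33.53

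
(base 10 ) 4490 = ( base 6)32442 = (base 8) 10612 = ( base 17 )F92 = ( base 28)5ka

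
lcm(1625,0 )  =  0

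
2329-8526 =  - 6197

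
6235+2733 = 8968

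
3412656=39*87504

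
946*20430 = 19326780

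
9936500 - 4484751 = 5451749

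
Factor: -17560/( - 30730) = 4/7 = 2^2*7^( - 1 )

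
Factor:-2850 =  - 2^1*3^1 * 5^2 * 19^1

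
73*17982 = 1312686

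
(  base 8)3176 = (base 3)2021120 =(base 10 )1662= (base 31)1MJ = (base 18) 526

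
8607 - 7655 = 952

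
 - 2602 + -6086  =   - 8688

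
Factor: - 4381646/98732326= - 7^( - 1) * 11^( - 1 )*677^( - 1)*947^( - 1 )*2190823^1 =- 2190823/49366163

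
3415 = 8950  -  5535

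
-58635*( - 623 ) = 36529605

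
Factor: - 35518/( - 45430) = 43/55=5^( - 1)*11^( - 1) * 43^1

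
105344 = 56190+49154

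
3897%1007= 876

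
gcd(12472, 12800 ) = 8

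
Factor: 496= 2^4*31^1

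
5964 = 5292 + 672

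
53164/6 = 26582/3 = 8860.67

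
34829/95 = 366 + 59/95 = 366.62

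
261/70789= 9/2441 = 0.00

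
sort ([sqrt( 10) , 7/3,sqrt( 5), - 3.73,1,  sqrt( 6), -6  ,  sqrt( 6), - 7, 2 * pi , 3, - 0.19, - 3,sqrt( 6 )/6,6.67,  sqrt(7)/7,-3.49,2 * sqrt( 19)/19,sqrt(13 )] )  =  [ - 7,  -  6,  -  3.73, - 3.49,-3,  -  0.19,  sqrt( 7)/7,  sqrt(6)/6, 2*sqrt( 19 )/19,1,sqrt( 5),7/3, sqrt(6 ),sqrt (6 ),3, sqrt( 10 ), sqrt( 13) , 2* pi,6.67]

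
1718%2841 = 1718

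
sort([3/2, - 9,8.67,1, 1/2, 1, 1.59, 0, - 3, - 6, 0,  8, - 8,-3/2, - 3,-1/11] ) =[ - 9, - 8 , - 6 ,-3, - 3, - 3/2, - 1/11,0, 0, 1/2, 1, 1, 3/2,  1.59  ,  8,8.67 ]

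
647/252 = 2 + 143/252= 2.57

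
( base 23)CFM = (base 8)15073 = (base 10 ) 6715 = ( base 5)203330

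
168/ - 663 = - 56/221 = - 0.25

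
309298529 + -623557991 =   -  314259462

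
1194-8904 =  - 7710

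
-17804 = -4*4451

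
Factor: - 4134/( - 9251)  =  2^1* 3^1*11^( - 1)* 13^1*29^( - 2)*53^1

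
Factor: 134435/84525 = 167/105= 3^( - 1 )*5^( - 1)*7^( - 1) * 167^1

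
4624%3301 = 1323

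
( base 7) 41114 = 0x2717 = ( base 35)85W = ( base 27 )djh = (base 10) 10007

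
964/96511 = 964/96511 = 0.01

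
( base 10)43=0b101011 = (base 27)1G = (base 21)21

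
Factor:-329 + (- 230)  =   - 559=- 13^1*43^1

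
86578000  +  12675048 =99253048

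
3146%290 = 246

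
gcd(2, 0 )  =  2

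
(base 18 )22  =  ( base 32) 16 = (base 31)17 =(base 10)38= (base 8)46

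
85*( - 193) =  - 16405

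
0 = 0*655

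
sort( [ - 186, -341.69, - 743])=[ - 743, - 341.69, - 186 ]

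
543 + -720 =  - 177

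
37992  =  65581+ -27589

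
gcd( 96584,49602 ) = 2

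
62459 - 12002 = 50457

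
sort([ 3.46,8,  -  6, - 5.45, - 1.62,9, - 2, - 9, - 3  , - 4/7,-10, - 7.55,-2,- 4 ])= [ - 10, - 9, - 7.55, - 6,- 5.45, - 4, -3, - 2,  -  2, - 1.62, - 4/7, 3.46,8,9]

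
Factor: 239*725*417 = 72255675 = 3^1* 5^2*29^1*139^1*239^1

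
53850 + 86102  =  139952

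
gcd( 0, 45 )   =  45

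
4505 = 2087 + 2418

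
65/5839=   65/5839 = 0.01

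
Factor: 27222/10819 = 2^1* 3^1 * 13^1*31^(-1) = 78/31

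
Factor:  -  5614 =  - 2^1*7^1*401^1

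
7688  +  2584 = 10272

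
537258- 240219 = 297039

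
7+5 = 12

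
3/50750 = 3/50750 =0.00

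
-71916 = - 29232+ -42684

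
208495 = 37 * 5635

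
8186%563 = 304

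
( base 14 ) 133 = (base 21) BA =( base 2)11110001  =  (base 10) 241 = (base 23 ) AB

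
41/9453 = 41/9453 = 0.00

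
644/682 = 322/341 = 0.94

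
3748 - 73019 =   -  69271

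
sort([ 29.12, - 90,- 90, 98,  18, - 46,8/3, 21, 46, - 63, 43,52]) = [ - 90, - 90,- 63,-46, 8/3, 18, 21,29.12,43, 46 , 52 , 98 ] 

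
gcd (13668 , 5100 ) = 204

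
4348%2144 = 60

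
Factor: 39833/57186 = 2^( - 1 )*3^( - 4 )*61^1*353^( - 1)*653^1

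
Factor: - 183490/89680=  - 311/152 = - 2^( - 3 )*19^( - 1)  *  311^1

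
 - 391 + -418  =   - 809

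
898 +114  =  1012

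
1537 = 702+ 835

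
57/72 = 19/24 = 0.79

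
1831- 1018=813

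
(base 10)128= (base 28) 4g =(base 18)72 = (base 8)200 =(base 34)3q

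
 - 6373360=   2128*( - 2995)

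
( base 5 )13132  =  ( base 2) 10000010010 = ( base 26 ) 1e2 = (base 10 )1042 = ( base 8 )2022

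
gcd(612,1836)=612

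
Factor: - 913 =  - 11^1*83^1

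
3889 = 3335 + 554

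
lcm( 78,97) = 7566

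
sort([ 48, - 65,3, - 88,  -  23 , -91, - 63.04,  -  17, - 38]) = [- 91, - 88, - 65, - 63.04 , - 38, - 23,  -  17,3, 48]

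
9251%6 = 5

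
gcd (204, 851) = 1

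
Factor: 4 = 2^2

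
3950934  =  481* 8214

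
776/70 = 388/35 = 11.09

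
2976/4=744 = 744.00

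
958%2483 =958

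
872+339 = 1211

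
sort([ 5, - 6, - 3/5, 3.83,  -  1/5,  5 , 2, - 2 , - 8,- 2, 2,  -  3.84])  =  [ -8, - 6, - 3.84, - 2,- 2 , - 3/5, - 1/5,2,2, 3.83, 5,  5]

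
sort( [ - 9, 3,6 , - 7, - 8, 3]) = [ - 9, - 8,- 7, 3 , 3, 6] 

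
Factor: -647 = - 647^1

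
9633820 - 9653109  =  -19289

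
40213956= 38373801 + 1840155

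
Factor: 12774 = 2^1*3^1*2129^1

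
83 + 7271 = 7354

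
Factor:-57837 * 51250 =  - 2^1*3^1*5^4*13^1*41^1*1483^1 = - 2964146250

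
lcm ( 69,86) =5934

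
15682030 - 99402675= -83720645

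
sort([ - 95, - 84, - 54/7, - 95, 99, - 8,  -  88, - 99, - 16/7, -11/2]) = [ - 99 , - 95, - 95, - 88, - 84, - 8,  -  54/7, - 11/2,-16/7,99] 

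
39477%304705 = 39477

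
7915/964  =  7915/964 = 8.21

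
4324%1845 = 634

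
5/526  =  5/526 = 0.01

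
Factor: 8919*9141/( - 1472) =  - 2^( - 6 )*3^3*11^1*23^(-1 )*277^1*991^1 = -81528579/1472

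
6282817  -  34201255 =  - 27918438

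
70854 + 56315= 127169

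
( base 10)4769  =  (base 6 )34025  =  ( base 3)20112122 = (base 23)908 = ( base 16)12A1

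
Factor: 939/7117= 3^1*11^( - 1 )*313^1*647^( - 1 ) 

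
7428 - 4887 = 2541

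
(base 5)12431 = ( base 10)991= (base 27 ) 19j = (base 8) 1737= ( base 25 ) 1eg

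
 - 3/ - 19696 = 3/19696 =0.00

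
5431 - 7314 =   -  1883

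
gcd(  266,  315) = 7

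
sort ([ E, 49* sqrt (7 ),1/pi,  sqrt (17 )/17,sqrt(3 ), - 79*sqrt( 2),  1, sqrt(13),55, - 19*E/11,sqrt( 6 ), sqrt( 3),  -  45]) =[  -  79*sqrt (2 ), - 45, - 19*E/11, sqrt(17 )/17,  1/pi, 1, sqrt(3),  sqrt ( 3),  sqrt (6 ), E, sqrt (13 ),55 , 49*sqrt(7 )]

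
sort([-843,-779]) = [ - 843 , - 779 ]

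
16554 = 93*178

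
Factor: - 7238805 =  - 3^1*5^1* 7^1  *71^1*971^1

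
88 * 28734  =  2528592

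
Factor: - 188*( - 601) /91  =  2^2*7^ ( - 1 )*13^( - 1)*47^1 * 601^1= 112988/91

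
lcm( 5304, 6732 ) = 175032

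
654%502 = 152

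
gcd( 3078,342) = 342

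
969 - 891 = 78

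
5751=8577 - 2826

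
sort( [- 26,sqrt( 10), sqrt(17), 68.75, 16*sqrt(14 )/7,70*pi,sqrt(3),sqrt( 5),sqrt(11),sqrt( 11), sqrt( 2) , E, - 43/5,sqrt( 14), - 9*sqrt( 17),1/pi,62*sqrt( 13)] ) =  [ - 9*sqrt ( 17),-26, - 43/5,1/pi,sqrt( 2 ),sqrt( 3), sqrt(5),E, sqrt( 10),sqrt( 11) , sqrt(11 ), sqrt( 14), sqrt(17),16*sqrt( 14) /7,68.75, 70*pi,62*sqrt( 13)]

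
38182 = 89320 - 51138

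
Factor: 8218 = 2^1*7^1*587^1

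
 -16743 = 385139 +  - 401882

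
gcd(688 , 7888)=16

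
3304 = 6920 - 3616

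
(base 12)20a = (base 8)452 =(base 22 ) dc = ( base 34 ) 8Q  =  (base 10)298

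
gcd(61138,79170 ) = 14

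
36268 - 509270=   -  473002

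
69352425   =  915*75795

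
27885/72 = 9295/24 = 387.29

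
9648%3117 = 297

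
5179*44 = 227876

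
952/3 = 317 + 1/3 = 317.33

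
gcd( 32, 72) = 8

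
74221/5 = 14844 + 1/5 = 14844.20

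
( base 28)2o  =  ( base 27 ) 2q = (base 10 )80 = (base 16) 50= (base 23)3b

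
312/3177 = 104/1059 = 0.10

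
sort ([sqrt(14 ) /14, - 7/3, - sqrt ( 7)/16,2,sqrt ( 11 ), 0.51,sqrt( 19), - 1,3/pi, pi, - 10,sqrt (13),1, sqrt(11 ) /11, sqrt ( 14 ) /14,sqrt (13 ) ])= [ - 10, - 7/3, - 1,  -  sqrt( 7)/16,sqrt ( 14 ) /14, sqrt( 14)/14 , sqrt( 11 ) /11,0.51 , 3/pi,1,2,pi,sqrt( 11),  sqrt(13), sqrt(13), sqrt(19)] 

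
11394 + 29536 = 40930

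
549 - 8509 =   -  7960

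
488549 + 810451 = 1299000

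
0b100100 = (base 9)40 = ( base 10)36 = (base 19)1h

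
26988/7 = 26988/7= 3855.43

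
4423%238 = 139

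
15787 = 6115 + 9672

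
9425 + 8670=18095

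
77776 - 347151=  - 269375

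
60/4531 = 60/4531 = 0.01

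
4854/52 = 2427/26 = 93.35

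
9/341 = 9/341 =0.03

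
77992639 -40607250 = 37385389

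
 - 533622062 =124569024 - 658191086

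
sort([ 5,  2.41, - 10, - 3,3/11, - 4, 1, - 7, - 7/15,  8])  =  [ - 10, - 7,-4 , - 3 , - 7/15,3/11,  1 , 2.41,5,8 ] 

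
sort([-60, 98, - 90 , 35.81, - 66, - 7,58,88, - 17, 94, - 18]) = [ - 90, - 66, - 60  , - 18, - 17,-7,  35.81 , 58,88,94,98]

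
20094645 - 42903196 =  - 22808551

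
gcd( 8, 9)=1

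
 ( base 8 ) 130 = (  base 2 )1011000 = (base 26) 3A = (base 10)88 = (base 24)3g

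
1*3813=3813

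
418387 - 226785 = 191602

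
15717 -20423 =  - 4706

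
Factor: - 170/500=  - 17/50 = - 2^( - 1 )*5^( - 2) * 17^1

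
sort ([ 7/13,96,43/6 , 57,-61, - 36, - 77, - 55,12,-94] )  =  [ - 94 , - 77, - 61,-55, - 36, 7/13,43/6,12,57, 96 ] 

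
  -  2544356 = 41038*( - 62 ) 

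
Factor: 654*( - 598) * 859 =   -  2^2*3^1*13^1*23^1 *109^1*859^1 = - 335948028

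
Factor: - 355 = -5^1* 71^1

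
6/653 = 6/653 =0.01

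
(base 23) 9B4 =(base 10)5018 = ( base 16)139a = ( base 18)f8e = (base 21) b7k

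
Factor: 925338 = 2^1 * 3^1 * 19^1 * 8117^1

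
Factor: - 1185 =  - 3^1*5^1*79^1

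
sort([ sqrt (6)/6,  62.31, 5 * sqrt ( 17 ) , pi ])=[sqrt(6)/6,pi,5*sqrt( 17),62.31 ]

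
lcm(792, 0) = 0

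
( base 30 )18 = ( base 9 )42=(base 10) 38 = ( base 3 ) 1102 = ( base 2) 100110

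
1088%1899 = 1088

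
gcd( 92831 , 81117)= 1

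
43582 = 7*6226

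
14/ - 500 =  - 1+243/250 = - 0.03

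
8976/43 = 208 + 32/43  =  208.74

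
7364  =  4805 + 2559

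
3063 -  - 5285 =8348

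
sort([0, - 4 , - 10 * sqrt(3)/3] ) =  [ - 10*sqrt(3)/3, - 4,0 ] 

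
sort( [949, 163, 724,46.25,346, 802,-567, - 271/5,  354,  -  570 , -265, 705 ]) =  [ - 570, - 567, - 265, - 271/5, 46.25, 163, 346, 354, 705,724, 802, 949 ]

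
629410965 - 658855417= - 29444452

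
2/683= 2/683 = 0.00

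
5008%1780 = 1448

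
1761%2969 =1761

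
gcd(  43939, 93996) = 7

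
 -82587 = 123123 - 205710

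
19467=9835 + 9632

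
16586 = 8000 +8586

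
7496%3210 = 1076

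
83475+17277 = 100752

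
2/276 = 1/138 = 0.01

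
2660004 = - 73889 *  ( - 36)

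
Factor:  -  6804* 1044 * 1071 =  - 7607715696 = - 2^4*3^9*7^2*17^1 * 29^1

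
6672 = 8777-2105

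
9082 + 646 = 9728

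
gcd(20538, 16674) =42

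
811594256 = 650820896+160773360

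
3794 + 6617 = 10411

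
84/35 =12/5  =  2.40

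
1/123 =1/123 = 0.01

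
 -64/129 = -1 + 65/129 = - 0.50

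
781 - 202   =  579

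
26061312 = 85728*304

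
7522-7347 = 175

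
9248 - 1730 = 7518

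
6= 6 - 0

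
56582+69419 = 126001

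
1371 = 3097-1726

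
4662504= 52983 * 88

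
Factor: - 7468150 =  - 2^1*5^2*41^1*3643^1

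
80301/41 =1958 + 23/41 = 1958.56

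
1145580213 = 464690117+680890096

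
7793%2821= 2151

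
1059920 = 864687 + 195233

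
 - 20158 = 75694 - 95852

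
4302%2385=1917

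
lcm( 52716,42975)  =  3953700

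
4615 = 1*4615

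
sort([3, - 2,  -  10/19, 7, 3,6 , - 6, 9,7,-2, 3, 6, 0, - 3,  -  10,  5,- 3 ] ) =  [ - 10, - 6, - 3, - 3,  -  2, - 2, - 10/19  ,  0,3, 3, 3, 5,  6, 6,7, 7, 9] 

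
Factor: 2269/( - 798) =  - 2^( - 1 )*3^( - 1 )*7^( - 1 )*19^( - 1 )*2269^1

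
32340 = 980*33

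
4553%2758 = 1795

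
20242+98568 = 118810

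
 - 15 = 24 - 39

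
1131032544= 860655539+270377005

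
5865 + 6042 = 11907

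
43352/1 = 43352 = 43352.00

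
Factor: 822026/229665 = 2^1*3^( - 1 )*5^( - 1)*61^(-1)*251^(-1 )*411013^1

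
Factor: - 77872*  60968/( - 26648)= 593462512/3331 = 2^4*31^1 * 157^1*3331^( - 1)*7621^1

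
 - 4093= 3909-8002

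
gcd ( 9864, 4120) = 8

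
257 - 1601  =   - 1344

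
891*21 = 18711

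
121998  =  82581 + 39417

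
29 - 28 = 1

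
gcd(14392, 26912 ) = 8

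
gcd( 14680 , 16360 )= 40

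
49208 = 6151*8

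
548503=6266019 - 5717516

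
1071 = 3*357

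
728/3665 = 728/3665 =0.20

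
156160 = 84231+71929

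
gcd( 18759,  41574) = 507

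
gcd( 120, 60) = 60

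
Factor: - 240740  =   - 2^2*5^1*12037^1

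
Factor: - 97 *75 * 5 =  - 3^1*5^3*97^1=- 36375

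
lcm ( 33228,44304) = 132912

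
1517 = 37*41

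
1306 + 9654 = 10960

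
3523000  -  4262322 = -739322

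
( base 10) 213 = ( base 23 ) 96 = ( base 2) 11010101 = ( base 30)73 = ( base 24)8L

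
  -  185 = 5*( - 37 )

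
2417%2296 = 121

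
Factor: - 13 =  - 13^1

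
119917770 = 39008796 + 80908974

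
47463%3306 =1179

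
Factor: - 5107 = - 5107^1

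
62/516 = 31/258 = 0.12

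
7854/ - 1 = -7854/1  =  - 7854.00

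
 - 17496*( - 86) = 1504656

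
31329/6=10443/2=5221.50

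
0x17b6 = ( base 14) 22d8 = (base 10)6070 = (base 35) 4xf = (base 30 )6MA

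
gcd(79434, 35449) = 1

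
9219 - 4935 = 4284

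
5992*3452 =20684384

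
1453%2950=1453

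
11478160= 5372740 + 6105420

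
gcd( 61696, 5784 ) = 1928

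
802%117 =100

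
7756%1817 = 488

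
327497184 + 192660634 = 520157818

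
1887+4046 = 5933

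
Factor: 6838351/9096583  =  13^1  *  526027^1*9096583^( - 1)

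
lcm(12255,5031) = 477945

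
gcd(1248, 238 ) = 2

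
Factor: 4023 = 3^3*149^1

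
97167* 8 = 777336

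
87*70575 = 6140025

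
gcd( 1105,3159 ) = 13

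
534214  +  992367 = 1526581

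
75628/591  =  127 + 571/591 =127.97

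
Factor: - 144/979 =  - 2^4 * 3^2*11^ ( - 1 ) * 89^ (- 1)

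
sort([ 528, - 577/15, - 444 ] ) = [ - 444, - 577/15,528] 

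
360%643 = 360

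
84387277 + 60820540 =145207817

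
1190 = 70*17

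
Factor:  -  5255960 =- 2^3*5^1*23^1*29^1*197^1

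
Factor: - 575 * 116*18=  - 2^3*3^2 * 5^2*23^1 * 29^1 = - 1200600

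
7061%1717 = 193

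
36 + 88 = 124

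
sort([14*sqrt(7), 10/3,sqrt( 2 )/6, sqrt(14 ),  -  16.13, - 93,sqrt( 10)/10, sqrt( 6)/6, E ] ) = [ - 93 , - 16.13,sqrt(2)/6,sqrt(10) /10,sqrt ( 6 ) /6,E , 10/3,sqrt(14 )  ,  14*sqrt( 7 ) ]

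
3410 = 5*682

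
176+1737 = 1913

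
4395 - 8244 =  - 3849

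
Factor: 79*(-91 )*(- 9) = 64701=3^2*7^1  *  13^1*79^1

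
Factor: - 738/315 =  - 2^1*5^( - 1)*7^( - 1 )*41^1 = - 82/35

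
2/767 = 2/767 =0.00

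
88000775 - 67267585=20733190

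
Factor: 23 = 23^1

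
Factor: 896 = 2^7 * 7^1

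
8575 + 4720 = 13295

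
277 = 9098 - 8821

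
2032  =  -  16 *( - 127)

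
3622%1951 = 1671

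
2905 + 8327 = 11232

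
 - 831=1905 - 2736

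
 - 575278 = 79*( - 7282) 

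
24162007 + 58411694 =82573701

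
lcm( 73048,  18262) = 73048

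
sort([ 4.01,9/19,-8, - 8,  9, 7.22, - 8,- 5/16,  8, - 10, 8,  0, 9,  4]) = [ - 10, - 8, - 8, - 8, - 5/16,0, 9/19,  4,4.01,7.22,8,8,9, 9] 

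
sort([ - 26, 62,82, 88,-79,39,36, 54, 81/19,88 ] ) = [ - 79  , - 26,  81/19,36,39,54, 62 , 82,  88 , 88]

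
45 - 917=  -  872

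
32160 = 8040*4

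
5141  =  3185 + 1956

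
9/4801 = 9/4801=   0.00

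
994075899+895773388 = 1889849287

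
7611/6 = 1268  +  1/2 = 1268.50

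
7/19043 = 7/19043 = 0.00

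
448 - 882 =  - 434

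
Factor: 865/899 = 5^1*29^( - 1 )*31^( -1)*  173^1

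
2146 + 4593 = 6739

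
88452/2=44226 =44226.00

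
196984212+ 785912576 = 982896788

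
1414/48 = 29 + 11/24 = 29.46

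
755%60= 35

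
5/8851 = 5/8851 = 0.00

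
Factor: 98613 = 3^2*10957^1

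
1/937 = 1/937 = 0.00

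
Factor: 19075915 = 5^1*1601^1*2383^1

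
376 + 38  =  414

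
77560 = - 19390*(  -  4) 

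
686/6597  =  686/6597= 0.10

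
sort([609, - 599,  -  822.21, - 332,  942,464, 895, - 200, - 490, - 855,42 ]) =[-855, - 822.21 ,- 599, - 490, - 332, - 200,42,464,609, 895,942 ]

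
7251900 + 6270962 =13522862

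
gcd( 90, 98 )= 2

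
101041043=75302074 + 25738969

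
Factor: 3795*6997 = 26553615 = 3^1*5^1*11^1*23^1*6997^1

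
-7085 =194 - 7279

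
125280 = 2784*45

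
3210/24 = 133+3/4 = 133.75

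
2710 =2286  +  424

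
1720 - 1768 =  - 48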